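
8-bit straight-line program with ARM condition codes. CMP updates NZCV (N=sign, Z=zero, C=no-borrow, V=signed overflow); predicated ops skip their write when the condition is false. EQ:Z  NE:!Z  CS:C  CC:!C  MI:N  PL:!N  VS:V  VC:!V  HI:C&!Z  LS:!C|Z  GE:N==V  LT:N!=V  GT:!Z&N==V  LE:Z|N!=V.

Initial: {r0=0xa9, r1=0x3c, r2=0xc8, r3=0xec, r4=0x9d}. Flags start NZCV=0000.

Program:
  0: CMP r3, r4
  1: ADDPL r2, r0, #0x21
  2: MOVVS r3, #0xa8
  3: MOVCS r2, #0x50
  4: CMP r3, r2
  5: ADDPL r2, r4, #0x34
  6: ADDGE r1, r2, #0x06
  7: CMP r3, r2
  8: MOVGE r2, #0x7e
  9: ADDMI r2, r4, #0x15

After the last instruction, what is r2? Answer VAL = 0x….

0: ✓ CMP  NZCV=0010
1: ✓ ADDPL  r2←0xca
2: · MOVVS
3: ✓ MOVCS  r2←0x50
4: ✓ CMP  NZCV=1010
5: · ADDPL
6: · ADDGE
7: ✓ CMP  NZCV=1010
8: · MOVGE
9: ✓ ADDMI  r2←0xb2

VAL = 0xb2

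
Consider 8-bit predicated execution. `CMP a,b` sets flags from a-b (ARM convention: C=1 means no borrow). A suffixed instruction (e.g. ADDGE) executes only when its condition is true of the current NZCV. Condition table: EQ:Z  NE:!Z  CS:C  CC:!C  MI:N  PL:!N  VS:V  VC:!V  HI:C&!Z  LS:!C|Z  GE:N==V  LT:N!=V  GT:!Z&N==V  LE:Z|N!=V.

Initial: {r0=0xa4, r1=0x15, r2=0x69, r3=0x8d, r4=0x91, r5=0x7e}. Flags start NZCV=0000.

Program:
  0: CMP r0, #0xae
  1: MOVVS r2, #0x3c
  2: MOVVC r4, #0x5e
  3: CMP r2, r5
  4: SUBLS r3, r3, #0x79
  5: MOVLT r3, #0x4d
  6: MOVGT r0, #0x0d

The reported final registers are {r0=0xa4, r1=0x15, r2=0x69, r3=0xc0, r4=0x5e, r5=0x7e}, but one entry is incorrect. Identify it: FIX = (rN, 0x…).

[0] flags=1000 → (cmp)
[1] flags=1000 VS?F → skip
[2] flags=1000 VC?T → r4=0x5e
[3] flags=1000 → (cmp)
[4] flags=1000 LS?T → r3=0x14
[5] flags=1000 LT?T → r3=0x4d
[6] flags=1000 GT?F → skip

FIX = (r3, 0x4d)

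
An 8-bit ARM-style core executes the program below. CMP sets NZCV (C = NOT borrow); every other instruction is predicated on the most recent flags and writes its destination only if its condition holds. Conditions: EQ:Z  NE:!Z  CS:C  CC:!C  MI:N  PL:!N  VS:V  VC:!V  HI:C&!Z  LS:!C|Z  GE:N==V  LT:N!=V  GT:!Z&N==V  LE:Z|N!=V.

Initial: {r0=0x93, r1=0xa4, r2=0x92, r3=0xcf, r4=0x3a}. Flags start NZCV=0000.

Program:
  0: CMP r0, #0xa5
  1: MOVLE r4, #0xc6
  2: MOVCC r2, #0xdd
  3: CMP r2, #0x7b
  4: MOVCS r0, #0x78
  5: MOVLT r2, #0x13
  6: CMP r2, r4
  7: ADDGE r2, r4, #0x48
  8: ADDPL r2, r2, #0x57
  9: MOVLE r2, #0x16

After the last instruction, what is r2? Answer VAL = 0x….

VAL = 0x65

0: ✓ CMP  NZCV=1000
1: ✓ MOVLE  r4←0xc6
2: ✓ MOVCC  r2←0xdd
3: ✓ CMP  NZCV=0011
4: ✓ MOVCS  r0←0x78
5: ✓ MOVLT  r2←0x13
6: ✓ CMP  NZCV=0000
7: ✓ ADDGE  r2←0x0e
8: ✓ ADDPL  r2←0x65
9: · MOVLE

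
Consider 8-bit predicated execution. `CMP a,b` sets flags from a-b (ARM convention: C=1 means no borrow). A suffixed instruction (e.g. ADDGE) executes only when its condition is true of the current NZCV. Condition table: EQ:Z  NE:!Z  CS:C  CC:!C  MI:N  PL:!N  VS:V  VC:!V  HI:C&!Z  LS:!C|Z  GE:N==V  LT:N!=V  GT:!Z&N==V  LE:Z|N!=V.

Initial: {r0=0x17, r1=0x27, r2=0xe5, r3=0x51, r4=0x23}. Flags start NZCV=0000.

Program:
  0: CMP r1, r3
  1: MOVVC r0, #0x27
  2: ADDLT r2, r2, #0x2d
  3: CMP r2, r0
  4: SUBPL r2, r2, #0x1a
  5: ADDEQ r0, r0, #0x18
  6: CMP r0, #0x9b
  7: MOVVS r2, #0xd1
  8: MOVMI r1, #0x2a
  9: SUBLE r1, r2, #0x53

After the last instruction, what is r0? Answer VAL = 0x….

VAL = 0x27

[0] flags=1000 → (cmp)
[1] flags=1000 VC?T → r0=0x27
[2] flags=1000 LT?T → r2=0x12
[3] flags=1000 → (cmp)
[4] flags=1000 PL?F → skip
[5] flags=1000 EQ?F → skip
[6] flags=1001 → (cmp)
[7] flags=1001 VS?T → r2=0xd1
[8] flags=1001 MI?T → r1=0x2a
[9] flags=1001 LE?F → skip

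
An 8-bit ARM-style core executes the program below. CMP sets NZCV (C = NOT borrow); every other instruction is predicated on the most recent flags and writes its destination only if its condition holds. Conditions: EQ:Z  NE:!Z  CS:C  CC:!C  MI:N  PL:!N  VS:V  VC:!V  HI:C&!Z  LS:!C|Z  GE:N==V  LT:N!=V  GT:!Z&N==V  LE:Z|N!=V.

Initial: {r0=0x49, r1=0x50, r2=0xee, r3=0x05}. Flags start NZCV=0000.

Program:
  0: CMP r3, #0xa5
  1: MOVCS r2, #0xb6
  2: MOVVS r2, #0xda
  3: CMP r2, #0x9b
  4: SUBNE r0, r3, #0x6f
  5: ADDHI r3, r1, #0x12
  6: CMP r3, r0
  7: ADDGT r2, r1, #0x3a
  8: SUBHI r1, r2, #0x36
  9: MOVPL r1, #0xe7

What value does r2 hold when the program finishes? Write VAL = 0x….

VAL = 0x8a

0: ✓ CMP  NZCV=0000
1: · MOVCS
2: · MOVVS
3: ✓ CMP  NZCV=0010
4: ✓ SUBNE  r0←0x96
5: ✓ ADDHI  r3←0x62
6: ✓ CMP  NZCV=1001
7: ✓ ADDGT  r2←0x8a
8: · SUBHI
9: · MOVPL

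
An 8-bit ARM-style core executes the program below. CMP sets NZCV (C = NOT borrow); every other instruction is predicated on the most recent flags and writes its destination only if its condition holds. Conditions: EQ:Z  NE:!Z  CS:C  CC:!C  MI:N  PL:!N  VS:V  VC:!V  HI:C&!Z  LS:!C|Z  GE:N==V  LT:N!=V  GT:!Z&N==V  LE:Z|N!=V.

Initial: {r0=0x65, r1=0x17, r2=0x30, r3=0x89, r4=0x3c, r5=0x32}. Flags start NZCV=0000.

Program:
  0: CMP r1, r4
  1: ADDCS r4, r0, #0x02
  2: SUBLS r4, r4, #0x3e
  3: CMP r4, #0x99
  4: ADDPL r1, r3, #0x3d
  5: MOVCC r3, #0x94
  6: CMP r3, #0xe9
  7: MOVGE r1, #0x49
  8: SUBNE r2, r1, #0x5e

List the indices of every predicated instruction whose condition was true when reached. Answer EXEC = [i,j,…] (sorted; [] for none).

EXEC = [2,4,8]

[0] flags=1000 → (cmp)
[1] flags=1000 CS?F → skip
[2] flags=1000 LS?T → r4=0xfe
[3] flags=0010 → (cmp)
[4] flags=0010 PL?T → r1=0xc6
[5] flags=0010 CC?F → skip
[6] flags=1000 → (cmp)
[7] flags=1000 GE?F → skip
[8] flags=1000 NE?T → r2=0x68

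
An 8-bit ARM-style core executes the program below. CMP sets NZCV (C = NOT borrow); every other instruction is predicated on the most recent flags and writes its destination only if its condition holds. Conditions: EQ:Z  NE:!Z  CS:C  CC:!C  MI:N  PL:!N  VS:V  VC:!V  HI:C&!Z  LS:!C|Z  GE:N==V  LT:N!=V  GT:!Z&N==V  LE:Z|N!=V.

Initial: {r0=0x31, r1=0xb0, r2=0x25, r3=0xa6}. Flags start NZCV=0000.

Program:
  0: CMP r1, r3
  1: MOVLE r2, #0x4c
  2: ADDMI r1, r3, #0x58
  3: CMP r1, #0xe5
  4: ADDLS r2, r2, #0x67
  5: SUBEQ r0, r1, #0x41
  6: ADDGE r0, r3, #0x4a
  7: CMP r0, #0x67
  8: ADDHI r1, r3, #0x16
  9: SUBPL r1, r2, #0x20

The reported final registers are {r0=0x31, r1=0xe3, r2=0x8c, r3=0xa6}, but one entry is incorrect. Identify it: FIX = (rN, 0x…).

FIX = (r1, 0xb0)

[0] flags=0010 → (cmp)
[1] flags=0010 LE?F → skip
[2] flags=0010 MI?F → skip
[3] flags=1000 → (cmp)
[4] flags=1000 LS?T → r2=0x8c
[5] flags=1000 EQ?F → skip
[6] flags=1000 GE?F → skip
[7] flags=1000 → (cmp)
[8] flags=1000 HI?F → skip
[9] flags=1000 PL?F → skip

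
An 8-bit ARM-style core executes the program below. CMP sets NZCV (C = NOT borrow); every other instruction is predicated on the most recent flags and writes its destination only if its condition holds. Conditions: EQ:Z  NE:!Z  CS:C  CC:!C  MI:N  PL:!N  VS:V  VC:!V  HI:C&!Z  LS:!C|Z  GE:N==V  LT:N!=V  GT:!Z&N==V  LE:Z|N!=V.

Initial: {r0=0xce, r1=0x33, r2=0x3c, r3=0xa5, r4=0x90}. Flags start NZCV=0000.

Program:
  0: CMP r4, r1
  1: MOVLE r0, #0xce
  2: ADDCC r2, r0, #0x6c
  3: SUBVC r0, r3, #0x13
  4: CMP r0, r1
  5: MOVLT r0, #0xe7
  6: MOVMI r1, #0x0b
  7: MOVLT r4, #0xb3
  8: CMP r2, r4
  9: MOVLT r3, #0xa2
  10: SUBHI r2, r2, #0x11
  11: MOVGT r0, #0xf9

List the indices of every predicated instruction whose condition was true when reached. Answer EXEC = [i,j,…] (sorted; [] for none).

0: ✓ CMP  NZCV=0011
1: ✓ MOVLE  r0←0xce
2: · ADDCC
3: · SUBVC
4: ✓ CMP  NZCV=1010
5: ✓ MOVLT  r0←0xe7
6: ✓ MOVMI  r1←0x0b
7: ✓ MOVLT  r4←0xb3
8: ✓ CMP  NZCV=1001
9: · MOVLT
10: · SUBHI
11: ✓ MOVGT  r0←0xf9

EXEC = [1,5,6,7,11]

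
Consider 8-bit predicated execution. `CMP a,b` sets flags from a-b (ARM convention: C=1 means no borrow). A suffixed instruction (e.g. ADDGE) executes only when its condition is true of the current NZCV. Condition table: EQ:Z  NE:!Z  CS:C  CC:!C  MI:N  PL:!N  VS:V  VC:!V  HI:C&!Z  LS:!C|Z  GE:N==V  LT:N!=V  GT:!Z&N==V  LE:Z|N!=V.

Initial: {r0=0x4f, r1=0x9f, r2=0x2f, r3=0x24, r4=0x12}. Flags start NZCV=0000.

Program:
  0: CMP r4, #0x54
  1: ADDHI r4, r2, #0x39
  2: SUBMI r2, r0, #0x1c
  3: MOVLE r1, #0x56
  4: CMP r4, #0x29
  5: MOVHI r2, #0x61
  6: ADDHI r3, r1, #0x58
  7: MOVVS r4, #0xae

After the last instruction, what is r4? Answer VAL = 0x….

[0] flags=1000 → (cmp)
[1] flags=1000 HI?F → skip
[2] flags=1000 MI?T → r2=0x33
[3] flags=1000 LE?T → r1=0x56
[4] flags=1000 → (cmp)
[5] flags=1000 HI?F → skip
[6] flags=1000 HI?F → skip
[7] flags=1000 VS?F → skip

VAL = 0x12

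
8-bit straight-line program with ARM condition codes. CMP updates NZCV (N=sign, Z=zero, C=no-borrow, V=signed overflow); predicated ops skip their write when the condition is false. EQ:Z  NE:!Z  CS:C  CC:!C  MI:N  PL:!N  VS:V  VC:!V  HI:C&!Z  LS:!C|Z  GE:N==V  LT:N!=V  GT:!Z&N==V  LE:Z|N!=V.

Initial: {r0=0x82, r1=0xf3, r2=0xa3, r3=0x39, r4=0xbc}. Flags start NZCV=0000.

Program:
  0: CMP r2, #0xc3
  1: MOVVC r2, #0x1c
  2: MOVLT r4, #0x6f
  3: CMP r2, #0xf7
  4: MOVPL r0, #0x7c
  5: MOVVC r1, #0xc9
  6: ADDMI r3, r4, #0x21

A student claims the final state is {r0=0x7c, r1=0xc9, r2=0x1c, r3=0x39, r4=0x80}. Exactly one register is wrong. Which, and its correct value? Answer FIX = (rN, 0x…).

[0] flags=1000 → (cmp)
[1] flags=1000 VC?T → r2=0x1c
[2] flags=1000 LT?T → r4=0x6f
[3] flags=0000 → (cmp)
[4] flags=0000 PL?T → r0=0x7c
[5] flags=0000 VC?T → r1=0xc9
[6] flags=0000 MI?F → skip

FIX = (r4, 0x6f)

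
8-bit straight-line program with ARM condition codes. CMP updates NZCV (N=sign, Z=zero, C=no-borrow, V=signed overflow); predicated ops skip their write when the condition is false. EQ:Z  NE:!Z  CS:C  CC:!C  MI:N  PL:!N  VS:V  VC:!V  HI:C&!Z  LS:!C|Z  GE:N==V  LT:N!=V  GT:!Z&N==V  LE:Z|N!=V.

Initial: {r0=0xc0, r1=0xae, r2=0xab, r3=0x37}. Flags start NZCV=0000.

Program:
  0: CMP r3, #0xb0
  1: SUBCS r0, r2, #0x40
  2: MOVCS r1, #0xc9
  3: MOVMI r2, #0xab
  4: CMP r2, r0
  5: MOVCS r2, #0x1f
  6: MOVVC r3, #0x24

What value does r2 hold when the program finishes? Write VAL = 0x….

[0] flags=1001 → (cmp)
[1] flags=1001 CS?F → skip
[2] flags=1001 CS?F → skip
[3] flags=1001 MI?T → r2=0xab
[4] flags=1000 → (cmp)
[5] flags=1000 CS?F → skip
[6] flags=1000 VC?T → r3=0x24

VAL = 0xab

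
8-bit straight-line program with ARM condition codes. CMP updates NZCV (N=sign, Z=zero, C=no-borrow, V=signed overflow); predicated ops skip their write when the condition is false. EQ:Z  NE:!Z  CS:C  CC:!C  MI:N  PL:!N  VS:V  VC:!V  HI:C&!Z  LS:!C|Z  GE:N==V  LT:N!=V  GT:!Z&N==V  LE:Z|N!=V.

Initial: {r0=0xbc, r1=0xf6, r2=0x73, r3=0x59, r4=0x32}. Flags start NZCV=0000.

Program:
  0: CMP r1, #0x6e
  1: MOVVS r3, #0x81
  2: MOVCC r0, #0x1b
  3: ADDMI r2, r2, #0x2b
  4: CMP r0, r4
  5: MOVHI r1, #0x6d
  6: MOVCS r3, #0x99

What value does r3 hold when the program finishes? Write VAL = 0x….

0: ✓ CMP  NZCV=1010
1: · MOVVS
2: · MOVCC
3: ✓ ADDMI  r2←0x9e
4: ✓ CMP  NZCV=1010
5: ✓ MOVHI  r1←0x6d
6: ✓ MOVCS  r3←0x99

VAL = 0x99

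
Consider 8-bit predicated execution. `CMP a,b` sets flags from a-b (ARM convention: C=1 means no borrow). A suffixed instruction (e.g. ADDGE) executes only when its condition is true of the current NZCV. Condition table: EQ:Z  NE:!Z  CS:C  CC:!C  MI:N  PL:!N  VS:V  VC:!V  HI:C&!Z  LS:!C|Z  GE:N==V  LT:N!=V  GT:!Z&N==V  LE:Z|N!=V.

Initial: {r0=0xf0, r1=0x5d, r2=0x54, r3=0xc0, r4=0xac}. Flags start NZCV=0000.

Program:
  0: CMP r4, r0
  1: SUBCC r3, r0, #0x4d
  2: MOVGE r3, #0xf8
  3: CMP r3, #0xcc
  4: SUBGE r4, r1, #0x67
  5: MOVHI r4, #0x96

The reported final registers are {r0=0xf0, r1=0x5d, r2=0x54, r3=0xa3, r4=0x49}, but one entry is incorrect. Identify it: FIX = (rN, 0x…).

[0] flags=1000 → (cmp)
[1] flags=1000 CC?T → r3=0xa3
[2] flags=1000 GE?F → skip
[3] flags=1000 → (cmp)
[4] flags=1000 GE?F → skip
[5] flags=1000 HI?F → skip

FIX = (r4, 0xac)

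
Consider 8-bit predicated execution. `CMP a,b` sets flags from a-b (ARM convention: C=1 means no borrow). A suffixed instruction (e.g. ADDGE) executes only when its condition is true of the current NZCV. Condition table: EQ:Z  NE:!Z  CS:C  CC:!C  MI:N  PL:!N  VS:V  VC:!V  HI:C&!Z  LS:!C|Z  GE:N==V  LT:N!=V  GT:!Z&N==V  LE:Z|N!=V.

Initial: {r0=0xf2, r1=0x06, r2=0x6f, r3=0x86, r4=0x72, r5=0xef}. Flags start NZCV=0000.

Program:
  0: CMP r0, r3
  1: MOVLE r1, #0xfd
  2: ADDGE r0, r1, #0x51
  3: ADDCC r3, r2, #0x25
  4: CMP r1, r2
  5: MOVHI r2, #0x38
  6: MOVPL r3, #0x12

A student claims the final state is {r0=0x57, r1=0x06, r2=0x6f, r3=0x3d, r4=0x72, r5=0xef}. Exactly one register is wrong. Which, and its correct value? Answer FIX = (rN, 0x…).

[0] flags=0010 → (cmp)
[1] flags=0010 LE?F → skip
[2] flags=0010 GE?T → r0=0x57
[3] flags=0010 CC?F → skip
[4] flags=1000 → (cmp)
[5] flags=1000 HI?F → skip
[6] flags=1000 PL?F → skip

FIX = (r3, 0x86)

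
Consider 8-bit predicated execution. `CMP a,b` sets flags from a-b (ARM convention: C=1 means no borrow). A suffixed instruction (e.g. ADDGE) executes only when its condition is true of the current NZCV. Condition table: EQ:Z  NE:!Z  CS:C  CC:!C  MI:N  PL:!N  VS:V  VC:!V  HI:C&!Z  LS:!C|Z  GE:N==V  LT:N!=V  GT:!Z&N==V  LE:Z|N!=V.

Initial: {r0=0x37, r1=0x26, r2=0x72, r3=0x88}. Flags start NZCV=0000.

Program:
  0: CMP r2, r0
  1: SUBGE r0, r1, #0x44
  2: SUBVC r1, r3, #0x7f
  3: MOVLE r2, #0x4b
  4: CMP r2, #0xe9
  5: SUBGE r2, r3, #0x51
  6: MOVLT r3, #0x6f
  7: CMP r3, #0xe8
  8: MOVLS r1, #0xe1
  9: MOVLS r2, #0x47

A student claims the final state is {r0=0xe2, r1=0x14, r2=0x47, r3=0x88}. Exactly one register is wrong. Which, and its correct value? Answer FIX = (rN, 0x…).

FIX = (r1, 0xe1)

[0] flags=0010 → (cmp)
[1] flags=0010 GE?T → r0=0xe2
[2] flags=0010 VC?T → r1=0x09
[3] flags=0010 LE?F → skip
[4] flags=1001 → (cmp)
[5] flags=1001 GE?T → r2=0x37
[6] flags=1001 LT?F → skip
[7] flags=1000 → (cmp)
[8] flags=1000 LS?T → r1=0xe1
[9] flags=1000 LS?T → r2=0x47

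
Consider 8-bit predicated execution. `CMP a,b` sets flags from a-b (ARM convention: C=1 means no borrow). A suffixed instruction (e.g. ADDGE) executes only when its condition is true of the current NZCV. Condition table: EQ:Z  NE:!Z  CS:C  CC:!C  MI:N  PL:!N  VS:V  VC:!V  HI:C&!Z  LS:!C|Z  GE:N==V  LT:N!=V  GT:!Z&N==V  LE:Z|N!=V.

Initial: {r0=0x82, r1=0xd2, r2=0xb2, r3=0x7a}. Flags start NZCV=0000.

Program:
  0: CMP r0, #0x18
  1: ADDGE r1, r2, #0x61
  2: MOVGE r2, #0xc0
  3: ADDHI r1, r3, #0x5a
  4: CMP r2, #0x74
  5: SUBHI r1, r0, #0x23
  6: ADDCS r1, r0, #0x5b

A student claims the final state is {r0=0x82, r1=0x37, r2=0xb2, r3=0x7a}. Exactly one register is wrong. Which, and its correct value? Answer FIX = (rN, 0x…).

[0] flags=0011 → (cmp)
[1] flags=0011 GE?F → skip
[2] flags=0011 GE?F → skip
[3] flags=0011 HI?T → r1=0xd4
[4] flags=0011 → (cmp)
[5] flags=0011 HI?T → r1=0x5f
[6] flags=0011 CS?T → r1=0xdd

FIX = (r1, 0xdd)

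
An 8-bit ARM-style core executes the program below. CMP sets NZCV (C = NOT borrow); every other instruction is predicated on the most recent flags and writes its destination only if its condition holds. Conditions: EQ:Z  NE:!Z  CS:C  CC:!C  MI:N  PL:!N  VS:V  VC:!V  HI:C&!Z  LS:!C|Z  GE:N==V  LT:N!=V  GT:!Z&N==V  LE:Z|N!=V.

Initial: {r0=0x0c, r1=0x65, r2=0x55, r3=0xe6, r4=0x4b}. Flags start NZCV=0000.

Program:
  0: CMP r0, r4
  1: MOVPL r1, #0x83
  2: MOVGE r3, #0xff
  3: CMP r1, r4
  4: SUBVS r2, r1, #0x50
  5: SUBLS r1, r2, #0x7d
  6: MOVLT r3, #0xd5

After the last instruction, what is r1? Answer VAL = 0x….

VAL = 0x65

0: ✓ CMP  NZCV=1000
1: · MOVPL
2: · MOVGE
3: ✓ CMP  NZCV=0010
4: · SUBVS
5: · SUBLS
6: · MOVLT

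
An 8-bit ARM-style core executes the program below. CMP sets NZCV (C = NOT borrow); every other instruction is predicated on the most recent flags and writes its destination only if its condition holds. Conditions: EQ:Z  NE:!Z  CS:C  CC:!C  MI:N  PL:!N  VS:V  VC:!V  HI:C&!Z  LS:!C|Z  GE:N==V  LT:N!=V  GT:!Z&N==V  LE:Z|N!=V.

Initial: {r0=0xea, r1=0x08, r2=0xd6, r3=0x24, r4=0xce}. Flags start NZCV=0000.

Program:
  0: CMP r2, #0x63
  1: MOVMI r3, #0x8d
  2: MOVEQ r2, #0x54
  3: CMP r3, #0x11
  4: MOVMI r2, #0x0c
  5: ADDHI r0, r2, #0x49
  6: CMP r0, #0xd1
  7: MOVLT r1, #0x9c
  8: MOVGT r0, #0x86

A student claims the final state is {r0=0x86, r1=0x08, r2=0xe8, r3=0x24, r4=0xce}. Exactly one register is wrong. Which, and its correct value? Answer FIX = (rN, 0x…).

[0] flags=0011 → (cmp)
[1] flags=0011 MI?F → skip
[2] flags=0011 EQ?F → skip
[3] flags=0010 → (cmp)
[4] flags=0010 MI?F → skip
[5] flags=0010 HI?T → r0=0x1f
[6] flags=0000 → (cmp)
[7] flags=0000 LT?F → skip
[8] flags=0000 GT?T → r0=0x86

FIX = (r2, 0xd6)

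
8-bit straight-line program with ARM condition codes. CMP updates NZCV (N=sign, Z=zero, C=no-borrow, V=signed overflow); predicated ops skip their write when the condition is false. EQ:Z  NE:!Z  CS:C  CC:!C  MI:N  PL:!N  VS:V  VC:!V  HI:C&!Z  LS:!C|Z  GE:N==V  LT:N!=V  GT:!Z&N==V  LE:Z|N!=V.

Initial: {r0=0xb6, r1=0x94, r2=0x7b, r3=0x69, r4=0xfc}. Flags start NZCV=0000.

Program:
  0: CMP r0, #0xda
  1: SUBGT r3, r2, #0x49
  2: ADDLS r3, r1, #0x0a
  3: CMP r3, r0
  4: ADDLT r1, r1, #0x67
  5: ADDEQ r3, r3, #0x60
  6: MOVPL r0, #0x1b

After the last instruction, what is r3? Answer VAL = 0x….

[0] flags=1000 → (cmp)
[1] flags=1000 GT?F → skip
[2] flags=1000 LS?T → r3=0x9e
[3] flags=1000 → (cmp)
[4] flags=1000 LT?T → r1=0xfb
[5] flags=1000 EQ?F → skip
[6] flags=1000 PL?F → skip

VAL = 0x9e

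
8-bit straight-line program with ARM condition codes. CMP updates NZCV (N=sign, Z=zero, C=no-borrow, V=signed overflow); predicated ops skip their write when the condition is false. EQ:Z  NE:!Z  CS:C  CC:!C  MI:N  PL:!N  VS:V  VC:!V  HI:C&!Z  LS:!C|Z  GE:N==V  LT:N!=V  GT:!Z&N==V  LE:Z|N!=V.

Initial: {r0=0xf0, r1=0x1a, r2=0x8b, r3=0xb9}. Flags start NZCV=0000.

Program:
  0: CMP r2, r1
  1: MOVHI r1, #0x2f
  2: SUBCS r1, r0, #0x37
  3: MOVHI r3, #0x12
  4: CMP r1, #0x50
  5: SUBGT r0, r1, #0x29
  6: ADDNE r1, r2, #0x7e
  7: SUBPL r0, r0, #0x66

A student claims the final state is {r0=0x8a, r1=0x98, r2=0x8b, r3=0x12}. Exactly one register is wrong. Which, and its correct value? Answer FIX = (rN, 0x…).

[0] flags=0011 → (cmp)
[1] flags=0011 HI?T → r1=0x2f
[2] flags=0011 CS?T → r1=0xb9
[3] flags=0011 HI?T → r3=0x12
[4] flags=0011 → (cmp)
[5] flags=0011 GT?F → skip
[6] flags=0011 NE?T → r1=0x09
[7] flags=0011 PL?T → r0=0x8a

FIX = (r1, 0x09)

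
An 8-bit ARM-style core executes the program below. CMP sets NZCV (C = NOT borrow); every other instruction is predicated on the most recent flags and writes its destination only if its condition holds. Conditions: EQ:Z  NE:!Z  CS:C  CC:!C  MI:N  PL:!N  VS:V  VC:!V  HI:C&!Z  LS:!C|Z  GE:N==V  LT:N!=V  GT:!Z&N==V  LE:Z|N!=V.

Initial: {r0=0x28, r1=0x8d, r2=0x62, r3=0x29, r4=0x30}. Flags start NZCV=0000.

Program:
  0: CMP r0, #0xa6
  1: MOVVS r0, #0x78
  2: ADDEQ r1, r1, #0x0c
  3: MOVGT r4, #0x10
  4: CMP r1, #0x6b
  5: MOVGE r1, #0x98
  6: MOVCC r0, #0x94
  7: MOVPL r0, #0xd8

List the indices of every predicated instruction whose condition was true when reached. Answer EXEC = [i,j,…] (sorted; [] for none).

EXEC = [1,3,7]

[0] flags=1001 → (cmp)
[1] flags=1001 VS?T → r0=0x78
[2] flags=1001 EQ?F → skip
[3] flags=1001 GT?T → r4=0x10
[4] flags=0011 → (cmp)
[5] flags=0011 GE?F → skip
[6] flags=0011 CC?F → skip
[7] flags=0011 PL?T → r0=0xd8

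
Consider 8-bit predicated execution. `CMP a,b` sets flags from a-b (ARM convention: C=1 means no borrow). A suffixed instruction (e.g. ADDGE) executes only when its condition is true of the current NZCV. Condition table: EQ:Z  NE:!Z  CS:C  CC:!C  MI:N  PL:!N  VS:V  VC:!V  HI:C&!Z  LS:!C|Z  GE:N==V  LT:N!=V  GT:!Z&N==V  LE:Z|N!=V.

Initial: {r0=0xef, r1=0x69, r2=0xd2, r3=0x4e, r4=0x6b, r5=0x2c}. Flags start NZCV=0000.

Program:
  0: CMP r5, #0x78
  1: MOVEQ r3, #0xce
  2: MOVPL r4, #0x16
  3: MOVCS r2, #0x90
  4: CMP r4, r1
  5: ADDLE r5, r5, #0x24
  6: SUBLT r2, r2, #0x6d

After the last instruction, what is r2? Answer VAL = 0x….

VAL = 0xd2

[0] flags=1000 → (cmp)
[1] flags=1000 EQ?F → skip
[2] flags=1000 PL?F → skip
[3] flags=1000 CS?F → skip
[4] flags=0010 → (cmp)
[5] flags=0010 LE?F → skip
[6] flags=0010 LT?F → skip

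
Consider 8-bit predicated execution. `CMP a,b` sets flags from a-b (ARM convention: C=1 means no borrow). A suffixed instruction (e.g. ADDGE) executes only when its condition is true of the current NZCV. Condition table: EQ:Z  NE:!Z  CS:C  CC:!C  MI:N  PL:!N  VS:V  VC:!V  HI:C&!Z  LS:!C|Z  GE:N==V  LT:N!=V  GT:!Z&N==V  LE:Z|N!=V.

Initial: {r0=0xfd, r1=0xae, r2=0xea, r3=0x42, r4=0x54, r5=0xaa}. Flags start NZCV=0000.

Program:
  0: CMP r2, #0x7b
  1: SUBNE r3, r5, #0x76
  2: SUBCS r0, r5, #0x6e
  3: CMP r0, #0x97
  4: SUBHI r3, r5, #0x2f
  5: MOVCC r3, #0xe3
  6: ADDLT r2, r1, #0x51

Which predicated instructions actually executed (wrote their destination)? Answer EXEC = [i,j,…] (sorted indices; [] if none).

EXEC = [1,2,5]

0: ✓ CMP  NZCV=0011
1: ✓ SUBNE  r3←0x34
2: ✓ SUBCS  r0←0x3c
3: ✓ CMP  NZCV=1001
4: · SUBHI
5: ✓ MOVCC  r3←0xe3
6: · ADDLT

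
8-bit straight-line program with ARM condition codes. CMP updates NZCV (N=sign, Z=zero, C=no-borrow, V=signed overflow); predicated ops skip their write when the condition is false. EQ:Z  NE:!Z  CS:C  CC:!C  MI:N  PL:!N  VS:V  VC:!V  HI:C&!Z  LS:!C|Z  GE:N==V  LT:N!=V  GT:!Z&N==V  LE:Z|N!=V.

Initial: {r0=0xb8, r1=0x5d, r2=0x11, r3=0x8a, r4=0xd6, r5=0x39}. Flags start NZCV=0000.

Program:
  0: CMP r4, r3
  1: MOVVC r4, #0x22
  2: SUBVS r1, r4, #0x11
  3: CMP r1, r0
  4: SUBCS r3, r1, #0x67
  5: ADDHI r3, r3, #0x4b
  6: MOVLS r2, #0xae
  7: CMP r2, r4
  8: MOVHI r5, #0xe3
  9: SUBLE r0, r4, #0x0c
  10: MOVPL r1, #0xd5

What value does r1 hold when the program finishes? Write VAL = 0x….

VAL = 0x5d

[0] flags=0010 → (cmp)
[1] flags=0010 VC?T → r4=0x22
[2] flags=0010 VS?F → skip
[3] flags=1001 → (cmp)
[4] flags=1001 CS?F → skip
[5] flags=1001 HI?F → skip
[6] flags=1001 LS?T → r2=0xae
[7] flags=1010 → (cmp)
[8] flags=1010 HI?T → r5=0xe3
[9] flags=1010 LE?T → r0=0x16
[10] flags=1010 PL?F → skip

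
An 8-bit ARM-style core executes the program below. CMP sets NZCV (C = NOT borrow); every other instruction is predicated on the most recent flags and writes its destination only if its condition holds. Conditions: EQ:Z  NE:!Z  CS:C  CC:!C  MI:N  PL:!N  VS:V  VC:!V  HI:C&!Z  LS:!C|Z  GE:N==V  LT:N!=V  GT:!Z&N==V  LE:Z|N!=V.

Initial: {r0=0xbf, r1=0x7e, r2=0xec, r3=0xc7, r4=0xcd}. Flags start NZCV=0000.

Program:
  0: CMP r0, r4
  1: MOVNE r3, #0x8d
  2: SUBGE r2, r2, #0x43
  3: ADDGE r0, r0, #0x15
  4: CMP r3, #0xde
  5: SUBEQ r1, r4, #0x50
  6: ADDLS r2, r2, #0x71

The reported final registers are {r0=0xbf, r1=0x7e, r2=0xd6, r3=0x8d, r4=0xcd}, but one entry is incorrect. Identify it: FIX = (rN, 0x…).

[0] flags=1000 → (cmp)
[1] flags=1000 NE?T → r3=0x8d
[2] flags=1000 GE?F → skip
[3] flags=1000 GE?F → skip
[4] flags=1000 → (cmp)
[5] flags=1000 EQ?F → skip
[6] flags=1000 LS?T → r2=0x5d

FIX = (r2, 0x5d)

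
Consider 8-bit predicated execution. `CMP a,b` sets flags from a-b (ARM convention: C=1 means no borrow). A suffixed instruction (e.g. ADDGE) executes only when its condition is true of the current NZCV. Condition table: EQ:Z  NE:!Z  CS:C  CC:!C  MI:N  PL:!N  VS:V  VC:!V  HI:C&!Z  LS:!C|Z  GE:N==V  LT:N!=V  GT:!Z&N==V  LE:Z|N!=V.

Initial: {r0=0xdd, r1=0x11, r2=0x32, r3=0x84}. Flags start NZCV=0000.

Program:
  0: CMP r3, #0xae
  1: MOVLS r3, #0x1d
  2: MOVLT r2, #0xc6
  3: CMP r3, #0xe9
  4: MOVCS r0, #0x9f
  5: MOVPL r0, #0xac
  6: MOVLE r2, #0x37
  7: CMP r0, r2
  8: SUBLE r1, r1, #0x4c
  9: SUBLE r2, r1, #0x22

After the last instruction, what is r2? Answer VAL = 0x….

VAL = 0xa3

0: ✓ CMP  NZCV=1000
1: ✓ MOVLS  r3←0x1d
2: ✓ MOVLT  r2←0xc6
3: ✓ CMP  NZCV=0000
4: · MOVCS
5: ✓ MOVPL  r0←0xac
6: · MOVLE
7: ✓ CMP  NZCV=1000
8: ✓ SUBLE  r1←0xc5
9: ✓ SUBLE  r2←0xa3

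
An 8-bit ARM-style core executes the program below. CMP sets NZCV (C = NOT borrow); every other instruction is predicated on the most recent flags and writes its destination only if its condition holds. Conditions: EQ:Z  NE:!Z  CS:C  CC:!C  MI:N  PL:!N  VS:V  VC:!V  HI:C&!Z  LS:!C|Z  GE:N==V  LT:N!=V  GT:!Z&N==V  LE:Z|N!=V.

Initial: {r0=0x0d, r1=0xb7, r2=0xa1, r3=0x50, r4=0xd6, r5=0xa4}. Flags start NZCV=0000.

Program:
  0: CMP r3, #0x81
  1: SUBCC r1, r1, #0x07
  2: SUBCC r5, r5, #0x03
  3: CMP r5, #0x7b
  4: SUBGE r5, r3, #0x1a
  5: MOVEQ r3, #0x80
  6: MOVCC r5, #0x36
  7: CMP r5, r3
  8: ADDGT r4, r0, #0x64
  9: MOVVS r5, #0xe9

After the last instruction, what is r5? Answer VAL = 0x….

[0] flags=1001 → (cmp)
[1] flags=1001 CC?T → r1=0xb0
[2] flags=1001 CC?T → r5=0xa1
[3] flags=0011 → (cmp)
[4] flags=0011 GE?F → skip
[5] flags=0011 EQ?F → skip
[6] flags=0011 CC?F → skip
[7] flags=0011 → (cmp)
[8] flags=0011 GT?F → skip
[9] flags=0011 VS?T → r5=0xe9

VAL = 0xe9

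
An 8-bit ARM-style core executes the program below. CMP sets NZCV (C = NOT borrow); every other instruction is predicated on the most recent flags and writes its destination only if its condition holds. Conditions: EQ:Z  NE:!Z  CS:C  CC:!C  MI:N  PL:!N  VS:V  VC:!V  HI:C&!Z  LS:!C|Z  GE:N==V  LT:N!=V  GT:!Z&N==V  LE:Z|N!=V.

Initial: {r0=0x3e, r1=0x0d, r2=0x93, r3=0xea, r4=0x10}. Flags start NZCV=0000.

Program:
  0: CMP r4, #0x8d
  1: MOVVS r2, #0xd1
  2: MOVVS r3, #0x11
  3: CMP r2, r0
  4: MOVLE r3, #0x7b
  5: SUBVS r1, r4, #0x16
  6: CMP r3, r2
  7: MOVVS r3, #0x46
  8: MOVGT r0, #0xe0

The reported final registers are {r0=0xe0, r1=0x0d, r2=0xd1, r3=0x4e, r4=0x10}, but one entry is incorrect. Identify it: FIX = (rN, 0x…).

FIX = (r3, 0x46)

[0] flags=1001 → (cmp)
[1] flags=1001 VS?T → r2=0xd1
[2] flags=1001 VS?T → r3=0x11
[3] flags=1010 → (cmp)
[4] flags=1010 LE?T → r3=0x7b
[5] flags=1010 VS?F → skip
[6] flags=1001 → (cmp)
[7] flags=1001 VS?T → r3=0x46
[8] flags=1001 GT?T → r0=0xe0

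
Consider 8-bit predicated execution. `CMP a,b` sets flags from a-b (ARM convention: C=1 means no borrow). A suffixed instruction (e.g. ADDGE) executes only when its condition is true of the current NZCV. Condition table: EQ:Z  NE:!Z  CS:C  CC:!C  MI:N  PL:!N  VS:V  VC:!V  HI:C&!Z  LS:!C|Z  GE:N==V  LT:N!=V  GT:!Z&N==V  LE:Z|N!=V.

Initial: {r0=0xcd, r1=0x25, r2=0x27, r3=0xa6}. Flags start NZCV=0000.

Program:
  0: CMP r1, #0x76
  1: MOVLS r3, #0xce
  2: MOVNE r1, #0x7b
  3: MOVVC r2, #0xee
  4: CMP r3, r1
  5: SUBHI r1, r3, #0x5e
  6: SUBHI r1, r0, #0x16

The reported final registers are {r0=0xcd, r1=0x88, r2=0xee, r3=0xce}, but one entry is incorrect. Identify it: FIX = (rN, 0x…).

FIX = (r1, 0xb7)

[0] flags=1000 → (cmp)
[1] flags=1000 LS?T → r3=0xce
[2] flags=1000 NE?T → r1=0x7b
[3] flags=1000 VC?T → r2=0xee
[4] flags=0011 → (cmp)
[5] flags=0011 HI?T → r1=0x70
[6] flags=0011 HI?T → r1=0xb7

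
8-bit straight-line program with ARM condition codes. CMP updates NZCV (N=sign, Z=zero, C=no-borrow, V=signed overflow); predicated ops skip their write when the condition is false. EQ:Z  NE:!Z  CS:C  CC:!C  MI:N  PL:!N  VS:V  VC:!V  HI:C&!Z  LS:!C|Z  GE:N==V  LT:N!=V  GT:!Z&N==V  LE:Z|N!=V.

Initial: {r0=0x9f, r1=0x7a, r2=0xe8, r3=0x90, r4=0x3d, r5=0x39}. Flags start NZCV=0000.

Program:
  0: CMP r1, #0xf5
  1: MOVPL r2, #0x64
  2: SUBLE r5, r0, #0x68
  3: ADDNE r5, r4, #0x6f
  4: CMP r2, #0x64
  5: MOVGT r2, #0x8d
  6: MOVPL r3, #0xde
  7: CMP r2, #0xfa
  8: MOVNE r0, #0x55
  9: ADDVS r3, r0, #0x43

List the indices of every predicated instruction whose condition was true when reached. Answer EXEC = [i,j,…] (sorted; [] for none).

[0] flags=1001 → (cmp)
[1] flags=1001 PL?F → skip
[2] flags=1001 LE?F → skip
[3] flags=1001 NE?T → r5=0xac
[4] flags=1010 → (cmp)
[5] flags=1010 GT?F → skip
[6] flags=1010 PL?F → skip
[7] flags=1000 → (cmp)
[8] flags=1000 NE?T → r0=0x55
[9] flags=1000 VS?F → skip

EXEC = [3,8]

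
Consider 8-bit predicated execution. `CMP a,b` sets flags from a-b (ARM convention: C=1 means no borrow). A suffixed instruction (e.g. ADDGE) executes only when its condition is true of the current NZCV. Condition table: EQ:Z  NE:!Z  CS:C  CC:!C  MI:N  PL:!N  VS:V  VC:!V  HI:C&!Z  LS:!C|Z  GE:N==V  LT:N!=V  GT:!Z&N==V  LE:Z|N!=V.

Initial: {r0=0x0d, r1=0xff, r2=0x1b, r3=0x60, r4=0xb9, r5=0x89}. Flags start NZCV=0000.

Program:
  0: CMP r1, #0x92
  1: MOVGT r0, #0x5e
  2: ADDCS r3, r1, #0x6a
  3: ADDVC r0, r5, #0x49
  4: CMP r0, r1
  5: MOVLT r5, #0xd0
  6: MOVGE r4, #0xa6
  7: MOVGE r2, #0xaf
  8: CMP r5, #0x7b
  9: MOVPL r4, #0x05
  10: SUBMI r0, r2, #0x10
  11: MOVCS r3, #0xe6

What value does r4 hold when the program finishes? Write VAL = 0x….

0: ✓ CMP  NZCV=0010
1: ✓ MOVGT  r0←0x5e
2: ✓ ADDCS  r3←0x69
3: ✓ ADDVC  r0←0xd2
4: ✓ CMP  NZCV=1000
5: ✓ MOVLT  r5←0xd0
6: · MOVGE
7: · MOVGE
8: ✓ CMP  NZCV=0011
9: ✓ MOVPL  r4←0x05
10: · SUBMI
11: ✓ MOVCS  r3←0xe6

VAL = 0x05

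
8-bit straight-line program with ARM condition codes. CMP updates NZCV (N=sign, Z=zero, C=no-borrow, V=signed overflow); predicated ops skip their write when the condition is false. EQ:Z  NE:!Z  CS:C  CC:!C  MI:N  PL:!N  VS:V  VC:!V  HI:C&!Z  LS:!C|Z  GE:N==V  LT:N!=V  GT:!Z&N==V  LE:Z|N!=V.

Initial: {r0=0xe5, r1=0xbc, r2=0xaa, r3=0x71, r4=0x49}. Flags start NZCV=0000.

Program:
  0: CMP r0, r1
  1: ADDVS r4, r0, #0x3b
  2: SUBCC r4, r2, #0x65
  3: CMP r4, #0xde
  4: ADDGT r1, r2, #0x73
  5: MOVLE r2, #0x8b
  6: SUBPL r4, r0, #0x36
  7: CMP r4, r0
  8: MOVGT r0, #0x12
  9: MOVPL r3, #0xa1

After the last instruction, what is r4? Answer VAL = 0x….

0: ✓ CMP  NZCV=0010
1: · ADDVS
2: · SUBCC
3: ✓ CMP  NZCV=0000
4: ✓ ADDGT  r1←0x1d
5: · MOVLE
6: ✓ SUBPL  r4←0xaf
7: ✓ CMP  NZCV=1000
8: · MOVGT
9: · MOVPL

VAL = 0xaf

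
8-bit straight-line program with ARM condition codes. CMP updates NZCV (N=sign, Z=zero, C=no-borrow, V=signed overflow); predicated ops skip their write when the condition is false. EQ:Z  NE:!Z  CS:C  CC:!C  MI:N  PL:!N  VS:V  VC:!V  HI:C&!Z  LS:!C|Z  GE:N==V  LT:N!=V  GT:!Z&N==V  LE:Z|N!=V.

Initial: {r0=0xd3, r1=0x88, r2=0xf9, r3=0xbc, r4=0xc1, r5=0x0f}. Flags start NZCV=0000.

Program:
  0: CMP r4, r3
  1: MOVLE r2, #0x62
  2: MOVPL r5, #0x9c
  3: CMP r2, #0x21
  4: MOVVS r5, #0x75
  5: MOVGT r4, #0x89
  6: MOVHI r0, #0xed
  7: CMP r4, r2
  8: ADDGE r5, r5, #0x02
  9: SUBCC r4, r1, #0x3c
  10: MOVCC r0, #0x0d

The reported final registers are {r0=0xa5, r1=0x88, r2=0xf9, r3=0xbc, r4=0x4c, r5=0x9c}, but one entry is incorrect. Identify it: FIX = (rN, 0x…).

FIX = (r0, 0x0d)

[0] flags=0010 → (cmp)
[1] flags=0010 LE?F → skip
[2] flags=0010 PL?T → r5=0x9c
[3] flags=1010 → (cmp)
[4] flags=1010 VS?F → skip
[5] flags=1010 GT?F → skip
[6] flags=1010 HI?T → r0=0xed
[7] flags=1000 → (cmp)
[8] flags=1000 GE?F → skip
[9] flags=1000 CC?T → r4=0x4c
[10] flags=1000 CC?T → r0=0x0d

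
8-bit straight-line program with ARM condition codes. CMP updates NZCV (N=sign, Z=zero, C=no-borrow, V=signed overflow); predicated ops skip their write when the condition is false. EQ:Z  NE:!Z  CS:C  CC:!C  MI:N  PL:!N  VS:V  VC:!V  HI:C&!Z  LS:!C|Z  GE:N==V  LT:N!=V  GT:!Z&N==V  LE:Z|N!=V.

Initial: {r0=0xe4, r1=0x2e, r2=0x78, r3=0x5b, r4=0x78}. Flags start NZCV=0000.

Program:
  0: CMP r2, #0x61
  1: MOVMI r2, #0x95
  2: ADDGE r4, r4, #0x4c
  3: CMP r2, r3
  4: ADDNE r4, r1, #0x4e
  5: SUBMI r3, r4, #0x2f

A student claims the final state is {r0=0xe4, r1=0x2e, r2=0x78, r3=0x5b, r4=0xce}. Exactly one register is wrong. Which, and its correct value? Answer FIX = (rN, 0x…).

FIX = (r4, 0x7c)

[0] flags=0010 → (cmp)
[1] flags=0010 MI?F → skip
[2] flags=0010 GE?T → r4=0xc4
[3] flags=0010 → (cmp)
[4] flags=0010 NE?T → r4=0x7c
[5] flags=0010 MI?F → skip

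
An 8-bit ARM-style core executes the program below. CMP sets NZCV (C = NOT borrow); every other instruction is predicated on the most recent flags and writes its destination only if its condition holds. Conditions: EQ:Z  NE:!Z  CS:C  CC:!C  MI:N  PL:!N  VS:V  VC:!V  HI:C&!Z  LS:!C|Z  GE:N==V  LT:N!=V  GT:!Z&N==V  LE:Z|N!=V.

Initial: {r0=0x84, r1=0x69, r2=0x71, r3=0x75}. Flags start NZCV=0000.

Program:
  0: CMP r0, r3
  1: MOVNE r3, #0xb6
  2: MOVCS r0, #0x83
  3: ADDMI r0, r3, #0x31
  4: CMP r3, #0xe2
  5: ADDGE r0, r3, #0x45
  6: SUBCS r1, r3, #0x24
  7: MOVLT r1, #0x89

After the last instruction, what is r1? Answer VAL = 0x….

[0] flags=0011 → (cmp)
[1] flags=0011 NE?T → r3=0xb6
[2] flags=0011 CS?T → r0=0x83
[3] flags=0011 MI?F → skip
[4] flags=1000 → (cmp)
[5] flags=1000 GE?F → skip
[6] flags=1000 CS?F → skip
[7] flags=1000 LT?T → r1=0x89

VAL = 0x89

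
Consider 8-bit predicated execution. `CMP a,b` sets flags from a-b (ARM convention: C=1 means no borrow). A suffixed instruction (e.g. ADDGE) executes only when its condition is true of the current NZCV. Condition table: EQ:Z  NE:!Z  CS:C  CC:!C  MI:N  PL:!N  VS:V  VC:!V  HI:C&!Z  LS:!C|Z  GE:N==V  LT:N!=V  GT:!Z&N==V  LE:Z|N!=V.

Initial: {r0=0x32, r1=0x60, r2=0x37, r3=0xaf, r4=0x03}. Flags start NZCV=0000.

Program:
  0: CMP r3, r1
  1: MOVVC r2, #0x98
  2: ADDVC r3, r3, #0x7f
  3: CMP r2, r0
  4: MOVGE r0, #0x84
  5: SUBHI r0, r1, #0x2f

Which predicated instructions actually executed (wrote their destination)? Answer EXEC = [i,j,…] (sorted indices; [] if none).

0: ✓ CMP  NZCV=0011
1: · MOVVC
2: · ADDVC
3: ✓ CMP  NZCV=0010
4: ✓ MOVGE  r0←0x84
5: ✓ SUBHI  r0←0x31

EXEC = [4,5]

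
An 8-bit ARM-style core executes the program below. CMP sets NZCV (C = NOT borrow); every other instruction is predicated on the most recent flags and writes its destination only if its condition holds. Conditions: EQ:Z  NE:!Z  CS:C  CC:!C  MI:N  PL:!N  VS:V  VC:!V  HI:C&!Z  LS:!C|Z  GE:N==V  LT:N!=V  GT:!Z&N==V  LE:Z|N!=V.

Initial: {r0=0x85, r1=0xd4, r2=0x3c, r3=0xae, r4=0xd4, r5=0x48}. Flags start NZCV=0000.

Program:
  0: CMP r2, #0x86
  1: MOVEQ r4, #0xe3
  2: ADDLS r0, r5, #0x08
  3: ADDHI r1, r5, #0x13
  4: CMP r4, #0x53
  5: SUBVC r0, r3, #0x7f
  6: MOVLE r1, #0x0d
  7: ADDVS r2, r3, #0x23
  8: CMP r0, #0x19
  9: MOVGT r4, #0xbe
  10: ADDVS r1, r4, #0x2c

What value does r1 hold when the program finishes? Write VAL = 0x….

VAL = 0x0d

0: ✓ CMP  NZCV=1001
1: · MOVEQ
2: ✓ ADDLS  r0←0x50
3: · ADDHI
4: ✓ CMP  NZCV=1010
5: ✓ SUBVC  r0←0x2f
6: ✓ MOVLE  r1←0x0d
7: · ADDVS
8: ✓ CMP  NZCV=0010
9: ✓ MOVGT  r4←0xbe
10: · ADDVS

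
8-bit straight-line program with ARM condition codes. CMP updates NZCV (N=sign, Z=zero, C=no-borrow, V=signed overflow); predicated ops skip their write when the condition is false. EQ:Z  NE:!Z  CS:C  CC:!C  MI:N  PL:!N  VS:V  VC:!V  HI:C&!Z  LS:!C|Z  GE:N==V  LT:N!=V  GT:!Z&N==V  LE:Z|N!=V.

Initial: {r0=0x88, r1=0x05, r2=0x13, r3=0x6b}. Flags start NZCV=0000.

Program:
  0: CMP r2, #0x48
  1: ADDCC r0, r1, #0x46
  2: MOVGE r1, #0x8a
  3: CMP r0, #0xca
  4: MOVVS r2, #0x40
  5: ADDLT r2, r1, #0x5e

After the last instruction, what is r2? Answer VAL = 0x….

[0] flags=1000 → (cmp)
[1] flags=1000 CC?T → r0=0x4b
[2] flags=1000 GE?F → skip
[3] flags=1001 → (cmp)
[4] flags=1001 VS?T → r2=0x40
[5] flags=1001 LT?F → skip

VAL = 0x40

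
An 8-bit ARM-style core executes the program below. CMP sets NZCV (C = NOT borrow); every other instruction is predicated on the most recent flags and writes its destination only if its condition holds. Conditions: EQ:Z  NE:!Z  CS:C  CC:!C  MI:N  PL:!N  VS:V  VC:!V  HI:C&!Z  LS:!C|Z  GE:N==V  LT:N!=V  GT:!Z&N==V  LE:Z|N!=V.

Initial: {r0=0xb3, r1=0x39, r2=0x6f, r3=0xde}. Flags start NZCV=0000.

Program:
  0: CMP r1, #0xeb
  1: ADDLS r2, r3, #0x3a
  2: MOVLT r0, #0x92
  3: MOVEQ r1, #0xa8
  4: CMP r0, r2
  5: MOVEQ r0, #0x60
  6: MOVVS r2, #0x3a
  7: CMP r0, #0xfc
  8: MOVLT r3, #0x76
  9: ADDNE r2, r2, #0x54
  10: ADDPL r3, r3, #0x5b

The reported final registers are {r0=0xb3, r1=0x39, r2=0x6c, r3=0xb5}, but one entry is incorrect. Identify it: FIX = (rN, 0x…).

FIX = (r3, 0x76)

0: ✓ CMP  NZCV=0000
1: ✓ ADDLS  r2←0x18
2: · MOVLT
3: · MOVEQ
4: ✓ CMP  NZCV=1010
5: · MOVEQ
6: · MOVVS
7: ✓ CMP  NZCV=1000
8: ✓ MOVLT  r3←0x76
9: ✓ ADDNE  r2←0x6c
10: · ADDPL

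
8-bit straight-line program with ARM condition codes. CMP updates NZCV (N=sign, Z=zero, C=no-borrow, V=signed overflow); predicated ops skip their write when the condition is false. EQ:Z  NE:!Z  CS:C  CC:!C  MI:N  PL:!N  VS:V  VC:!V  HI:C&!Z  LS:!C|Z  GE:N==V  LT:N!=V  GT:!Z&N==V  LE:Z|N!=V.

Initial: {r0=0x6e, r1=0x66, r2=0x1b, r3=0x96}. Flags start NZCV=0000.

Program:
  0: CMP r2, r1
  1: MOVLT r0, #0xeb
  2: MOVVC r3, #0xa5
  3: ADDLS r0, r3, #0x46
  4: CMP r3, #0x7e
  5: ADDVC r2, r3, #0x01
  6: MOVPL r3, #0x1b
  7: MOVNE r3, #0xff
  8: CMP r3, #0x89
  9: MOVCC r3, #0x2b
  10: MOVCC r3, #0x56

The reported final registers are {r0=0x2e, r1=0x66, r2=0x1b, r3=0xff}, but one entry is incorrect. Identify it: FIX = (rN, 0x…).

[0] flags=1000 → (cmp)
[1] flags=1000 LT?T → r0=0xeb
[2] flags=1000 VC?T → r3=0xa5
[3] flags=1000 LS?T → r0=0xeb
[4] flags=0011 → (cmp)
[5] flags=0011 VC?F → skip
[6] flags=0011 PL?T → r3=0x1b
[7] flags=0011 NE?T → r3=0xff
[8] flags=0010 → (cmp)
[9] flags=0010 CC?F → skip
[10] flags=0010 CC?F → skip

FIX = (r0, 0xeb)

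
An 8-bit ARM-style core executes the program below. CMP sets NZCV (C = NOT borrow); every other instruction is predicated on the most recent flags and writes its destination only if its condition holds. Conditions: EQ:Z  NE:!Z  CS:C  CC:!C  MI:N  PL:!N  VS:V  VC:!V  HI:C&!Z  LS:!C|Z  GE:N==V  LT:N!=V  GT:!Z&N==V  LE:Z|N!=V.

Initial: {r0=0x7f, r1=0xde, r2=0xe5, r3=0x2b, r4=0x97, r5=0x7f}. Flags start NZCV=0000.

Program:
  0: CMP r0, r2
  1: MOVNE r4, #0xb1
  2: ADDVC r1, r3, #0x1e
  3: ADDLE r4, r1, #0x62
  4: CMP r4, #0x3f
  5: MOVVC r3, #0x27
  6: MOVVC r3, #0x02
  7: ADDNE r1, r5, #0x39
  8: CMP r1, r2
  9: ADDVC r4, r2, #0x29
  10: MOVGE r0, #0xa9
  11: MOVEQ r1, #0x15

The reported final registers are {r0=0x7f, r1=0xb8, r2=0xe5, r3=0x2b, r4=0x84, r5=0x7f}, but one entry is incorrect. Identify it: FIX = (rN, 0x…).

[0] flags=1001 → (cmp)
[1] flags=1001 NE?T → r4=0xb1
[2] flags=1001 VC?F → skip
[3] flags=1001 LE?F → skip
[4] flags=0011 → (cmp)
[5] flags=0011 VC?F → skip
[6] flags=0011 VC?F → skip
[7] flags=0011 NE?T → r1=0xb8
[8] flags=1000 → (cmp)
[9] flags=1000 VC?T → r4=0x0e
[10] flags=1000 GE?F → skip
[11] flags=1000 EQ?F → skip

FIX = (r4, 0x0e)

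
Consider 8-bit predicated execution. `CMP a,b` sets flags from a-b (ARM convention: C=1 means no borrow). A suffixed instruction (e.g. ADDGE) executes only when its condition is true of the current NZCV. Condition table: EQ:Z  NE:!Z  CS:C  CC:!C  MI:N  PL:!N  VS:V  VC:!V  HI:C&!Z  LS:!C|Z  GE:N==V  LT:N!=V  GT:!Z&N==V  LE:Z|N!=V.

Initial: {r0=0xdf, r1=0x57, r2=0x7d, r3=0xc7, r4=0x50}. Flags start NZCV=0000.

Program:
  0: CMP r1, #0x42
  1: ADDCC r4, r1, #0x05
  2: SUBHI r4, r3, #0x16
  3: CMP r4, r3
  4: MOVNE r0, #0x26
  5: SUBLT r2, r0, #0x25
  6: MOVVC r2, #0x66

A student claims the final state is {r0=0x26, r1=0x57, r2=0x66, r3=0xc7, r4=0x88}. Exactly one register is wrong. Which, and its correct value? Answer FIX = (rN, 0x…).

[0] flags=0010 → (cmp)
[1] flags=0010 CC?F → skip
[2] flags=0010 HI?T → r4=0xb1
[3] flags=1000 → (cmp)
[4] flags=1000 NE?T → r0=0x26
[5] flags=1000 LT?T → r2=0x01
[6] flags=1000 VC?T → r2=0x66

FIX = (r4, 0xb1)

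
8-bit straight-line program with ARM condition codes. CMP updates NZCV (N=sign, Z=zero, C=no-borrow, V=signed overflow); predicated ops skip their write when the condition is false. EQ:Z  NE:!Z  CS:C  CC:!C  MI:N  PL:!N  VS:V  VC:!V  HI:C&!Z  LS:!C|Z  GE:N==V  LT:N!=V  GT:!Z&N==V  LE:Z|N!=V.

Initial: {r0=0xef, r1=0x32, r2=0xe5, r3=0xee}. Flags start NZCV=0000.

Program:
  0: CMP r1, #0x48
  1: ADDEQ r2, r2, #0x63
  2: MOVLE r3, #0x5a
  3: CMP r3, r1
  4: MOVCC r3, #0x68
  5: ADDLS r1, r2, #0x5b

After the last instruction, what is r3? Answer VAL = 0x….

[0] flags=1000 → (cmp)
[1] flags=1000 EQ?F → skip
[2] flags=1000 LE?T → r3=0x5a
[3] flags=0010 → (cmp)
[4] flags=0010 CC?F → skip
[5] flags=0010 LS?F → skip

VAL = 0x5a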